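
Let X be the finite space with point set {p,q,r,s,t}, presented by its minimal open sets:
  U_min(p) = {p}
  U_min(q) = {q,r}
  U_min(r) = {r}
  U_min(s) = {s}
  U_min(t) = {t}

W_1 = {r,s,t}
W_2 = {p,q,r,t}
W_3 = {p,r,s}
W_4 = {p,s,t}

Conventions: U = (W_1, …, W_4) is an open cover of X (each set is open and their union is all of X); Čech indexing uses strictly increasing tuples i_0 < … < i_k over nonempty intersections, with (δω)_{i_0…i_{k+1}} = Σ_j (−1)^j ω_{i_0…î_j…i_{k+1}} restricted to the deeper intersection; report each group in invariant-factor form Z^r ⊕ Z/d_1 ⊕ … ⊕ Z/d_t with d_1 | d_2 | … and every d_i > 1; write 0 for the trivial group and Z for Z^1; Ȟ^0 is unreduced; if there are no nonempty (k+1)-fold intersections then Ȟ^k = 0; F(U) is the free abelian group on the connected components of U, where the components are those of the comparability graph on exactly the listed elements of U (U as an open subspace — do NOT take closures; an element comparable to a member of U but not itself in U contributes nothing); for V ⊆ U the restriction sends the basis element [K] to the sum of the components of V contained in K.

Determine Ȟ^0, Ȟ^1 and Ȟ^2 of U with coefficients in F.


nonempty overlaps:
  W12={r,t} W13={r,s} W14={s,t} W23={p,r} W24={p,t} W34={p,s}
  W123={r} W124={t} W134={s} W234={p}
components per intersection:
  W1: {r} {s} {t}
  W2: {p} {q,r} {t}
  W3: {p} {r} {s}
  W4: {p} {s} {t}
  W12: {r} {t}
  W13: {r} {s}
  W14: {s} {t}
  W23: {p} {r}
  W24: {p} {t}
  W34: {p} {s}
  W123: {r}
  W124: {t}
  W134: {s}
  W234: {p}
C dims 12,12,4; δ0: rk 8, SNF 1^8; δ1: rk 4, SNF 1^4
degree 0: 12−8−0 = 4 → Ȟ^0 ≅ Z^4
degree 1: 12−4−8 = 0 → Ȟ^1 ≅ 0
degree 2: 4−0−4 = 0 → Ȟ^2 ≅ 0

Ȟ^0 ≅ Z^4, Ȟ^1 ≅ 0, Ȟ^2 ≅ 0


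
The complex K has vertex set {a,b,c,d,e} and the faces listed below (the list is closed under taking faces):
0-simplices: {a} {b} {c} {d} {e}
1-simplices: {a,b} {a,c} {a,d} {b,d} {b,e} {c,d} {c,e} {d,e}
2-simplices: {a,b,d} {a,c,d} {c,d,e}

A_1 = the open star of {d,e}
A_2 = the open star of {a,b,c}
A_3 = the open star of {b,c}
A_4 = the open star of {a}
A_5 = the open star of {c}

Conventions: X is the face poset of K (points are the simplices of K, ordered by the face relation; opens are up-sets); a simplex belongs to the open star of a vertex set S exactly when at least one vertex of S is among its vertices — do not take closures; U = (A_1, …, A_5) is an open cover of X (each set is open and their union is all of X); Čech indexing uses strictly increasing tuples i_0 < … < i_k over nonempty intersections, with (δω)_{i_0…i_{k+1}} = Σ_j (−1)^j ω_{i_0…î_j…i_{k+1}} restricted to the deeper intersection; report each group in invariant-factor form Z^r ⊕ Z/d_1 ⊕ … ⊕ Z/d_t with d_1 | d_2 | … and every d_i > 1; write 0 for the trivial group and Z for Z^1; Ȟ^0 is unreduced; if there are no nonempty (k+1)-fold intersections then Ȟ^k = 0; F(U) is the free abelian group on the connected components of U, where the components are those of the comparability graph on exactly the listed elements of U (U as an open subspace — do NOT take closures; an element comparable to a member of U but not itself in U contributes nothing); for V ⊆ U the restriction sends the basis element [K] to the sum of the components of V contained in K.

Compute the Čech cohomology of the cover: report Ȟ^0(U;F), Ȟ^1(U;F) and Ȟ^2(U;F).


Ȟ^0 ≅ Z, Ȟ^1 ≅ Z, Ȟ^2 ≅ 0

nerve of the cover:
  A1={{d},{e},{a,d},{b,d},{b,e},{c,d},{c,e},{d,e},{a,b,d},{a,c,d},{c,d,e}} A2={{a},{b},{c},{a,b},{a,c},{a,d},{b,d},{b,e},{c,d},{c,e},{a,b,d},{a,c,d},{c,d,e}} A3={{b},{c},{a,b},{a,c},{b,d},{b,e},{c,d},{c,e},{a,b,d},{a,c,d},{c,d,e}} A4={{a},{a,b},{a,c},{a,d},{a,b,d},{a,c,d}} A5={{c},{a,c},{c,d},{c,e},{a,c,d},{c,d,e}}
  A12={{a,d},{b,d},{b,e},{c,d},{c,e},{a,b,d},{a,c,d},{c,d,e}} A13={{b,d},{b,e},{c,d},{c,e},{a,b,d},{a,c,d},{c,d,e}} A14={{a,d},{a,b,d},{a,c,d}} A15={{c,d},{c,e},{a,c,d},{c,d,e}} A23={{b},{c},{a,b},{a,c},{b,d},{b,e},{c,d},{c,e},{a,b,d},{a,c,d},{c,d,e}} A24={{a},{a,b},{a,c},{a,d},{a,b,d},{a,c,d}} A25={{c},{a,c},{c,d},{c,e},{a,c,d},{c,d,e}} A34={{a,b},{a,c},{a,b,d},{a,c,d}} A35={{c},{a,c},{c,d},{c,e},{a,c,d},{c,d,e}} A45={{a,c},{a,c,d}}
  A123={{b,d},{b,e},{c,d},{c,e},{a,b,d},{a,c,d},{c,d,e}} A124={{a,d},{a,b,d},{a,c,d}} A125={{c,d},{c,e},{a,c,d},{c,d,e}} A134={{a,b,d},{a,c,d}} A135={{c,d},{c,e},{a,c,d},{c,d,e}} A145={{a,c,d}} A234={{a,b},{a,c},{a,b,d},{a,c,d}} A235={{c},{a,c},{c,d},{c,e},{a,c,d},{c,d,e}} A245={{a,c},{a,c,d}} A345={{a,c},{a,c,d}}
  A1234={{a,b,d},{a,c,d}} A1235={{c,d},{c,e},{a,c,d},{c,d,e}} A1245={{a,c,d}} A1345={{a,c,d}} A2345={{a,c},{a,c,d}}
  A12345={{a,c,d}}
components per intersection:
  A1: {{d},{e},{a,d},{b,d},{b,e},{c,d},{c,e},{d,e},{a,b,d},{a,c,d},{c,d,e}}
  A2: {{a},{b},{c},{a,b},{a,c},{a,d},{b,d},{b,e},{c,d},{c,e},{a,b,d},{a,c,d},{c,d,e}}
  A3: {{b},{a,b},{b,d},{b,e},{a,b,d}} {{c},{a,c},{c,d},{c,e},{a,c,d},{c,d,e}}
  A4: {{a},{a,b},{a,c},{a,d},{a,b,d},{a,c,d}}
  A5: {{c},{a,c},{c,d},{c,e},{a,c,d},{c,d,e}}
  A12: {{a,d},{b,d},{c,d},{c,e},{a,b,d},{a,c,d},{c,d,e}} {{b,e}}
  A13: {{b,d},{a,b,d}} {{b,e}} {{c,d},{c,e},{a,c,d},{c,d,e}}
  A14: {{a,d},{a,b,d},{a,c,d}}
  A15: {{c,d},{c,e},{a,c,d},{c,d,e}}
  A23: {{b},{a,b},{b,d},{b,e},{a,b,d}} {{c},{a,c},{c,d},{c,e},{a,c,d},{c,d,e}}
  A24: {{a},{a,b},{a,c},{a,d},{a,b,d},{a,c,d}}
  A25: {{c},{a,c},{c,d},{c,e},{a,c,d},{c,d,e}}
  A34: {{a,b},{a,b,d}} {{a,c},{a,c,d}}
  A35: {{c},{a,c},{c,d},{c,e},{a,c,d},{c,d,e}}
  A45: {{a,c},{a,c,d}}
  A123: {{b,d},{a,b,d}} {{b,e}} {{c,d},{c,e},{a,c,d},{c,d,e}}
  A124: {{a,d},{a,b,d},{a,c,d}}
  A125: {{c,d},{c,e},{a,c,d},{c,d,e}}
  A134: {{a,b,d}} {{a,c,d}}
  A135: {{c,d},{c,e},{a,c,d},{c,d,e}}
  A145: {{a,c,d}}
  A234: {{a,b},{a,b,d}} {{a,c},{a,c,d}}
  A235: {{c},{a,c},{c,d},{c,e},{a,c,d},{c,d,e}}
  A245: {{a,c},{a,c,d}}
  A345: {{a,c},{a,c,d}}
  A1234: {{a,b,d}} {{a,c,d}}
  A1235: {{c,d},{c,e},{a,c,d},{c,d,e}}
  A1245: {{a,c,d}}
  A1345: {{a,c,d}}
  A2345: {{a,c},{a,c,d}}
  A12345: {{a,c,d}}
C dims 6,15,14,6; δ0: rk 5, SNF 1^5; δ1: rk 9, SNF 1^9; δ2: rk 5, SNF 1^5
Ȟ^0 = (6 − 5) − 0 = 1, so Ȟ^0 ≅ Z
Ȟ^1 = (15 − 9) − 5 = 1, so Ȟ^1 ≅ Z
Ȟ^2 = (14 − 5) − 9 = 0, so Ȟ^2 ≅ 0


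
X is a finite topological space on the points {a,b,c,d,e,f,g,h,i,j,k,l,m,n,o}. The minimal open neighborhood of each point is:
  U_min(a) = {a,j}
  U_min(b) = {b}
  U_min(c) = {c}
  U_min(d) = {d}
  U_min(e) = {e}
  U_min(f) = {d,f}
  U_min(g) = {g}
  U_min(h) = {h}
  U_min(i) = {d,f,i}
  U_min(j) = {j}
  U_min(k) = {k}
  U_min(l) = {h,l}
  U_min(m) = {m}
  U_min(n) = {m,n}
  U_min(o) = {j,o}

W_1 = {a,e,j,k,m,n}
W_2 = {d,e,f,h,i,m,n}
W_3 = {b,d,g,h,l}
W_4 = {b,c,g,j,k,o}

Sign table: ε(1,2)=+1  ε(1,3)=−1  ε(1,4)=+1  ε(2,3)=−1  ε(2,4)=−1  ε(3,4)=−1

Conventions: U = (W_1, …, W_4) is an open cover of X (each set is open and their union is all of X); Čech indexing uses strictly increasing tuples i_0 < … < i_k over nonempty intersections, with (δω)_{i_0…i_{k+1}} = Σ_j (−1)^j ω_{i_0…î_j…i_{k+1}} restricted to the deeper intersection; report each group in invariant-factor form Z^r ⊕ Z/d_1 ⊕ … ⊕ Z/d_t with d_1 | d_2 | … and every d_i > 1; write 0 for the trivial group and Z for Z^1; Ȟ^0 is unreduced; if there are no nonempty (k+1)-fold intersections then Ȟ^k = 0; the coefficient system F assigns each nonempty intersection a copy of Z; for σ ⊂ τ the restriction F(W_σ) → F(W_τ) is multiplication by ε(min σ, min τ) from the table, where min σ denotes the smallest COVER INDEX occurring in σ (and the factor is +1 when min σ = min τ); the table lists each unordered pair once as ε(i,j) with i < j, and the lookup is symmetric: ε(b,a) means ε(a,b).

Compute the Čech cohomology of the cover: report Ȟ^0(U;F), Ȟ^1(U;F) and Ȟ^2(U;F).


nonempty intersections:
  W12={e,m,n} W14={j,k} W23={d,h} W34={b,g}
C dims 4,4; δ0: rk 3, SNF 1^3
Ȟ^0: (4−3)−0=1 ⇒ Z
Ȟ^1: (4−0)−3=1 ⇒ Z
Ȟ^2: (0−0)−0=0 ⇒ 0

Ȟ^0(U;F) ≅ Z,  Ȟ^1(U;F) ≅ Z,  Ȟ^2(U;F) ≅ 0


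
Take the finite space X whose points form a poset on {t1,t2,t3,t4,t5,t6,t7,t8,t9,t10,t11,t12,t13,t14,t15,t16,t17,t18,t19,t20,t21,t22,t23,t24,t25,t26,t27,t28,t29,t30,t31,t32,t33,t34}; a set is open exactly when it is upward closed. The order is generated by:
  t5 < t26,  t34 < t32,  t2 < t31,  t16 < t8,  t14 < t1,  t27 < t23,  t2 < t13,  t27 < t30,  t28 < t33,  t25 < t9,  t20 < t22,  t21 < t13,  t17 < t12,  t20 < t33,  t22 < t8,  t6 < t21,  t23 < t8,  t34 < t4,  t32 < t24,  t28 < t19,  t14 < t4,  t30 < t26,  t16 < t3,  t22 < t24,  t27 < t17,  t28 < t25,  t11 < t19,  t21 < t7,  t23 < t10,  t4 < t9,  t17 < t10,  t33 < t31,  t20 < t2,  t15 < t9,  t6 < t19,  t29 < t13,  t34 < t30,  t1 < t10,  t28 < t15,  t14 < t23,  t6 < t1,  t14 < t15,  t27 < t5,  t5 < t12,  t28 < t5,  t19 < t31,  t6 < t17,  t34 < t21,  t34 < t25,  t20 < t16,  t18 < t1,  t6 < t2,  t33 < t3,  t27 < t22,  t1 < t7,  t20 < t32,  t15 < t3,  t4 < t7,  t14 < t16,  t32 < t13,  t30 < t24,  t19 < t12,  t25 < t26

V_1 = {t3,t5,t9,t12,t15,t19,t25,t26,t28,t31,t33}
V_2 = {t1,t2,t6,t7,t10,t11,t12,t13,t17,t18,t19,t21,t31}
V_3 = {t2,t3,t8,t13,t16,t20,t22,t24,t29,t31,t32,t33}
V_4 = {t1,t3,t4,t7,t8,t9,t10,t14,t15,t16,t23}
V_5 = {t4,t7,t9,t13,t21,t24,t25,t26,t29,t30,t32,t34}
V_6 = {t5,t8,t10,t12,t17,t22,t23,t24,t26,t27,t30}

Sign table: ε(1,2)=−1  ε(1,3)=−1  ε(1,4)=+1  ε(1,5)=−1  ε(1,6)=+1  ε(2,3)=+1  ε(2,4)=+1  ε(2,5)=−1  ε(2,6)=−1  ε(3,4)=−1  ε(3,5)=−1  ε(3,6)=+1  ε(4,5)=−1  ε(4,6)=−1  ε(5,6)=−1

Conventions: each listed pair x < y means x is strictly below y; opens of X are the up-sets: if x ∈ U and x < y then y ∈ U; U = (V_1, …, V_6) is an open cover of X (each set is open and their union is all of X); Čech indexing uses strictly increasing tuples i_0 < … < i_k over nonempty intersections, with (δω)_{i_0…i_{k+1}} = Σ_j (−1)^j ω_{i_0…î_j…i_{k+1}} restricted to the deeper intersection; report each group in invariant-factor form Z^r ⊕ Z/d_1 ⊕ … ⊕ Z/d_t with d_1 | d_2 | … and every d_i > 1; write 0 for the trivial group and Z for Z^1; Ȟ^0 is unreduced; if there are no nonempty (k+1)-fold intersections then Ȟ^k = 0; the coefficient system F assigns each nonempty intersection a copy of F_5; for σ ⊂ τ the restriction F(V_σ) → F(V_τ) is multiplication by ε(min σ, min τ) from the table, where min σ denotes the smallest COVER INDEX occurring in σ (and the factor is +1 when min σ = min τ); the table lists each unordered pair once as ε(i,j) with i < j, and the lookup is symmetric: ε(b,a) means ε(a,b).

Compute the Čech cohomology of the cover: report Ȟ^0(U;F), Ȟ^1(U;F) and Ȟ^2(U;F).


nonempty intersections:
  V12={t12,t19,t31} V13={t3,t31,t33} V14={t3,t9,t15} V15={t9,t25,t26} V16={t5,t12,t26} V23={t2,t13,t31} V24={t1,t7,t10} V25={t7,t13,t21} V26={t10,t12,t17} V34={t3,t8,t16} V35={t13,t24,t29,t32} V36={t8,t22,t24} V45={t4,t7,t9} V46={t8,t10,t23} V56={t24,t26,t30}
  V123={t31} V126={t12} V134={t3} V145={t9} V156={t26} V235={t13} V245={t7} V246={t10} V346={t8} V356={t24}
C dims 6,15,10; δ0: rk_F5 6; δ1: rk_F5 9
Ȟ^0: (6−6)−0=0 ⇒ 0
Ȟ^1: (15−9)−6=0 ⇒ 0
Ȟ^2: (10−0)−9=1 ⇒ Z/5

Ȟ^0 ≅ 0,  Ȟ^1 ≅ 0,  Ȟ^2 ≅ Z/5


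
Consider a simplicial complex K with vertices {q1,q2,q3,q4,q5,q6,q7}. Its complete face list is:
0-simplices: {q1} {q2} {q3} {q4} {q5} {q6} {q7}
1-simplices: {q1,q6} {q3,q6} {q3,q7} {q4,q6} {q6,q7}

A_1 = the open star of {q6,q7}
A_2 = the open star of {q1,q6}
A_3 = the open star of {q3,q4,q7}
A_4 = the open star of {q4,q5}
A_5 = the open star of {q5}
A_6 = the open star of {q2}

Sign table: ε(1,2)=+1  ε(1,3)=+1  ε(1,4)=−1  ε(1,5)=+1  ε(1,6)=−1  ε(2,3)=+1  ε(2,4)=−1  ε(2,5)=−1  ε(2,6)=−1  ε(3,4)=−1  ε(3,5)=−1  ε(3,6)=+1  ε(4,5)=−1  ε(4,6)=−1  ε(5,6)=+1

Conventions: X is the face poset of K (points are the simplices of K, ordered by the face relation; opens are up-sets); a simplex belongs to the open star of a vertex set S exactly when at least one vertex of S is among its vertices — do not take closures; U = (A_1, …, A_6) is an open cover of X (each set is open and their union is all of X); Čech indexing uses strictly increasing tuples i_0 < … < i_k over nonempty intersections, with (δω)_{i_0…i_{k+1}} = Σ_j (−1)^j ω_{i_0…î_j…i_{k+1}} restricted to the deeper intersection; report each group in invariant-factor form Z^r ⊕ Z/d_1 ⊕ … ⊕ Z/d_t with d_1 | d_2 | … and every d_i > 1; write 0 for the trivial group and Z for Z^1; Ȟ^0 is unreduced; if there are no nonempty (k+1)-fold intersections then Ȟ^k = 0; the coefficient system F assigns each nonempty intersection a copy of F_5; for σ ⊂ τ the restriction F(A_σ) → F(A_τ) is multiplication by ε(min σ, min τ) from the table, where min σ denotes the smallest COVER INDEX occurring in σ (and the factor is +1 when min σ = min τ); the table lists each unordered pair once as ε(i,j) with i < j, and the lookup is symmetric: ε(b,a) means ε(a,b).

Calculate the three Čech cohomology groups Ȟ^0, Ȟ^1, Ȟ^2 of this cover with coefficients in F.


nerve simplices:
  A1={{q6},{q7},{q1,q6},{q3,q6},{q3,q7},{q4,q6},{q6,q7}} A2={{q1},{q6},{q1,q6},{q3,q6},{q4,q6},{q6,q7}} A3={{q3},{q4},{q7},{q3,q6},{q3,q7},{q4,q6},{q6,q7}} A4={{q4},{q5},{q4,q6}} A5={{q5}} A6={{q2}}
  A12={{q6},{q1,q6},{q3,q6},{q4,q6},{q6,q7}} A13={{q7},{q3,q6},{q3,q7},{q4,q6},{q6,q7}} A14={{q4,q6}} A23={{q3,q6},{q4,q6},{q6,q7}} A24={{q4,q6}} A34={{q4},{q4,q6}} A45={{q5}}
  A123={{q3,q6},{q4,q6},{q6,q7}} A124={{q4,q6}} A134={{q4,q6}} A234={{q4,q6}}
  A1234={{q4,q6}}
C dims 6,7,4,1; δ0: rk_F5 4; δ1: rk_F5 3; δ2: rk_F5 1
degree 0: 6−4−0 = 2 → Ȟ^0 ≅ Z/5 ⊕ Z/5
degree 1: 7−3−4 = 0 → Ȟ^1 ≅ 0
degree 2: 4−1−3 = 0 → Ȟ^2 ≅ 0

Ȟ^0 ≅ Z/5 ⊕ Z/5,  Ȟ^1 ≅ 0,  Ȟ^2 ≅ 0


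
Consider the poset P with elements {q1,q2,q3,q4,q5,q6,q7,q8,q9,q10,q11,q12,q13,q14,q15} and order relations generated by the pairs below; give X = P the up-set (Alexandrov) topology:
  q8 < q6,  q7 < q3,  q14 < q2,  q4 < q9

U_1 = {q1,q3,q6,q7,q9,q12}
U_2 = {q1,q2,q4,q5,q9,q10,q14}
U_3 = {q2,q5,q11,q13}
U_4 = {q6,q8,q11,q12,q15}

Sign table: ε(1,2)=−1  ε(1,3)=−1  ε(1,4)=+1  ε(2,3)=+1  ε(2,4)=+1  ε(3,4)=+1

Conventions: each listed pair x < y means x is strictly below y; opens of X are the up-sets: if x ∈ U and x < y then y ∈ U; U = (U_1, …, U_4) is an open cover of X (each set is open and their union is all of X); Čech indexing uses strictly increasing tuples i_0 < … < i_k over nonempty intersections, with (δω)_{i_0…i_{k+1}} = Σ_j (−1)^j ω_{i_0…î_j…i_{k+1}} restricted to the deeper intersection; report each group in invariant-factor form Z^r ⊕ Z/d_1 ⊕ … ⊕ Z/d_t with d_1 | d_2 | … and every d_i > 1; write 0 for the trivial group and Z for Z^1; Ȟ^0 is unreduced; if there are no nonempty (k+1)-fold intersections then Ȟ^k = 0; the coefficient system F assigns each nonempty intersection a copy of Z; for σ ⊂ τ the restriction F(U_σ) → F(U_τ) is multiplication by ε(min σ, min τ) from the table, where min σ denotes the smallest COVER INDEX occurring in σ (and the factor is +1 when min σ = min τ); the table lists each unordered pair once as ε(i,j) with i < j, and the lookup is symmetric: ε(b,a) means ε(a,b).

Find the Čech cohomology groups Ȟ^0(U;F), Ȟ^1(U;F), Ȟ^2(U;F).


Ȟ^0(U;F) ≅ 0; Ȟ^1(U;F) ≅ Z/2; Ȟ^2(U;F) ≅ 0

intersection data:
  U12={q1,q9} U14={q6,q12} U23={q2,q5} U34={q11}
C dims 4,4; δ0: rk 4, SNF 1^3·2
Ȟ^0 = (4 − 4) − 0 = 0, so Ȟ^0 ≅ 0
Ȟ^1 = (4 − 0) − 4 = 0 plus torsion [2], so Ȟ^1 ≅ Z/2
Ȟ^2 = (0 − 0) − 0 = 0, so Ȟ^2 ≅ 0


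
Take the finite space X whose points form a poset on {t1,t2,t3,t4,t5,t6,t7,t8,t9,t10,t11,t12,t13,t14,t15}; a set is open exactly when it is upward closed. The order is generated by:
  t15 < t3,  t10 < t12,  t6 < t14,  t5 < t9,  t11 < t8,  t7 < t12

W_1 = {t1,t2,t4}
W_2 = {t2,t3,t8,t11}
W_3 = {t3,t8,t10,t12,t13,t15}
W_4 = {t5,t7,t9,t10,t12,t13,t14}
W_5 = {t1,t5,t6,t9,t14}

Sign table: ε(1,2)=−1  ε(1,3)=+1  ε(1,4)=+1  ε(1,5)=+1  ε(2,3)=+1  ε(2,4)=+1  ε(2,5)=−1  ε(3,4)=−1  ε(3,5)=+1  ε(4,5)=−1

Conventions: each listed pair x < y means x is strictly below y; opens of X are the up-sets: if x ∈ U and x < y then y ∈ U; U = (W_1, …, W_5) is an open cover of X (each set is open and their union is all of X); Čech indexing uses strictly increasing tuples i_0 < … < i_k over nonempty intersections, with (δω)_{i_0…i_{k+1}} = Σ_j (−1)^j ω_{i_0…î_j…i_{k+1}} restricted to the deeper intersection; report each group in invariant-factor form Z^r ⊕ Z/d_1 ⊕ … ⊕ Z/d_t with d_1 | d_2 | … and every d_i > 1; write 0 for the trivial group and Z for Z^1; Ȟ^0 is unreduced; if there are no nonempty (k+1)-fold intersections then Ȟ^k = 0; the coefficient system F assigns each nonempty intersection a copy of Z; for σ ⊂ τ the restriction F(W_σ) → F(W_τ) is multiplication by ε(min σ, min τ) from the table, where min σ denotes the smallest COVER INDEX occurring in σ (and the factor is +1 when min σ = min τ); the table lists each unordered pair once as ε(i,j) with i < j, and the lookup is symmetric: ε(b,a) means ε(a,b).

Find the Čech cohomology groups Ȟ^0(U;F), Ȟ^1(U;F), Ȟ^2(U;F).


Ȟ^0 ≅ 0,  Ȟ^1 ≅ Z/2,  Ȟ^2 ≅ 0

nerve of the cover:
  W12={t2} W15={t1} W23={t3,t8} W34={t10,t12,t13} W45={t5,t9,t14}
C dims 5,5; δ0: rk 5, SNF 1^4·2
Ȟ^0 = (5 − 5) − 0 = 0, so Ȟ^0 ≅ 0
Ȟ^1 = (5 − 0) − 5 = 0 plus torsion [2], so Ȟ^1 ≅ Z/2
Ȟ^2 = (0 − 0) − 0 = 0, so Ȟ^2 ≅ 0


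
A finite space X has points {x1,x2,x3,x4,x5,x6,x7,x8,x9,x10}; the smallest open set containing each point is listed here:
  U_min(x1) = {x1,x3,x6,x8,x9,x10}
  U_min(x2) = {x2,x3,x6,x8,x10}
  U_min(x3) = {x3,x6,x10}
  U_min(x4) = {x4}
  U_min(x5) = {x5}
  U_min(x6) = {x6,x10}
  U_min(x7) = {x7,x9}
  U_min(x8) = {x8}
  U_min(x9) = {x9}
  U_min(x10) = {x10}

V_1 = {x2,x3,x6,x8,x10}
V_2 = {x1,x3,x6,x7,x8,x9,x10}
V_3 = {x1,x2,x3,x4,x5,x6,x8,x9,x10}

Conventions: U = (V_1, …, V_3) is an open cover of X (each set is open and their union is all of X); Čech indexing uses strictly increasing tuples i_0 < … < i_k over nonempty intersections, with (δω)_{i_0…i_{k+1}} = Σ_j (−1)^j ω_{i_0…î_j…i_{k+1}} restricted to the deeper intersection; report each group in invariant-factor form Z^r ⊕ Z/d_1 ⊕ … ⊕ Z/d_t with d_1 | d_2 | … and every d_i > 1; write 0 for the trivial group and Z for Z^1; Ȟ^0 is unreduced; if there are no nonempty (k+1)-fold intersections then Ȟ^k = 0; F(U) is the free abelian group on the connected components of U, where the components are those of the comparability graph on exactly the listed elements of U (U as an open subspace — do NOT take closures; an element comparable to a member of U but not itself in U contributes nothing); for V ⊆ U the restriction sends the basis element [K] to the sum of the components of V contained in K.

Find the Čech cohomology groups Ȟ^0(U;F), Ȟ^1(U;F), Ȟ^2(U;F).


cover nerve:
  V12={x3,x6,x8,x10} V13={x2,x3,x6,x8,x10} V23={x1,x3,x6,x8,x9,x10}
  V123={x3,x6,x8,x10}
components per intersection:
  V1: {x2,x3,x6,x8,x10}
  V2: {x1,x3,x6,x7,x8,x9,x10}
  V3: {x1,x2,x3,x6,x8,x9,x10} {x4} {x5}
  V12: {x3,x6,x10} {x8}
  V13: {x2,x3,x6,x8,x10}
  V23: {x1,x3,x6,x8,x9,x10}
  V123: {x3,x6,x10} {x8}
C dims 5,4,2; δ0: rk 2, SNF 1^2; δ1: rk 2, SNF 1^2
Ȟ^0: (5−2)−0=3 ⇒ Z^3
Ȟ^1: (4−2)−2=0 ⇒ 0
Ȟ^2: (2−0)−2=0 ⇒ 0

Ȟ^0(U;F) ≅ Z^3, Ȟ^1(U;F) ≅ 0, Ȟ^2(U;F) ≅ 0


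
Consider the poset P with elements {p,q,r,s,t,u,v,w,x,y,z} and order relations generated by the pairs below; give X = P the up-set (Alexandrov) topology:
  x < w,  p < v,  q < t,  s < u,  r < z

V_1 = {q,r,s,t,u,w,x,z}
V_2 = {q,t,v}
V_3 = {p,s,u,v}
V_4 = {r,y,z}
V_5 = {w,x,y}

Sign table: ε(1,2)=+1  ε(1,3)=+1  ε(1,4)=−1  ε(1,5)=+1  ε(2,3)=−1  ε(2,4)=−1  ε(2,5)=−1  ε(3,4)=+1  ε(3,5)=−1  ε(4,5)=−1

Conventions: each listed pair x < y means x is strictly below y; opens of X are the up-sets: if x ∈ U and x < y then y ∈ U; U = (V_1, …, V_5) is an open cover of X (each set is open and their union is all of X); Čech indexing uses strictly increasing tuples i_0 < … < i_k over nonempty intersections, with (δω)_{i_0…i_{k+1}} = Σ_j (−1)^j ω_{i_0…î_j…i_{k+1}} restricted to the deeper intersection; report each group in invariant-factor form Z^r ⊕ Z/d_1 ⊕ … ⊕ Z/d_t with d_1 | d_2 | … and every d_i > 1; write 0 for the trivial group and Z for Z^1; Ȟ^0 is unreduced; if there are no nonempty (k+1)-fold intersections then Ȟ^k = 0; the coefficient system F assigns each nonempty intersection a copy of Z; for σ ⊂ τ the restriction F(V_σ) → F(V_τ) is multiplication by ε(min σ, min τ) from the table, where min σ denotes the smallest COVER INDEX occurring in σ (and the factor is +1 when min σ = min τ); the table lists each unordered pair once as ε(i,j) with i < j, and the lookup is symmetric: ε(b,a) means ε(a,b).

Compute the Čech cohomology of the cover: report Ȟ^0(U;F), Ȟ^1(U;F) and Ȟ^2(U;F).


nonempty overlaps:
  V12={q,t} V13={s,u} V14={r,z} V15={w,x} V23={v} V45={y}
C dims 5,6; δ0: rk 5, SNF 1^4·2
degree 0: 5−5−0 = 0 → Ȟ^0 ≅ 0
degree 1: 6−0−5 = 1 plus torsion [2] → Ȟ^1 ≅ Z ⊕ Z/2
degree 2: 0−0−0 = 0 → Ȟ^2 ≅ 0

Ȟ^0 ≅ 0,  Ȟ^1 ≅ Z ⊕ Z/2,  Ȟ^2 ≅ 0


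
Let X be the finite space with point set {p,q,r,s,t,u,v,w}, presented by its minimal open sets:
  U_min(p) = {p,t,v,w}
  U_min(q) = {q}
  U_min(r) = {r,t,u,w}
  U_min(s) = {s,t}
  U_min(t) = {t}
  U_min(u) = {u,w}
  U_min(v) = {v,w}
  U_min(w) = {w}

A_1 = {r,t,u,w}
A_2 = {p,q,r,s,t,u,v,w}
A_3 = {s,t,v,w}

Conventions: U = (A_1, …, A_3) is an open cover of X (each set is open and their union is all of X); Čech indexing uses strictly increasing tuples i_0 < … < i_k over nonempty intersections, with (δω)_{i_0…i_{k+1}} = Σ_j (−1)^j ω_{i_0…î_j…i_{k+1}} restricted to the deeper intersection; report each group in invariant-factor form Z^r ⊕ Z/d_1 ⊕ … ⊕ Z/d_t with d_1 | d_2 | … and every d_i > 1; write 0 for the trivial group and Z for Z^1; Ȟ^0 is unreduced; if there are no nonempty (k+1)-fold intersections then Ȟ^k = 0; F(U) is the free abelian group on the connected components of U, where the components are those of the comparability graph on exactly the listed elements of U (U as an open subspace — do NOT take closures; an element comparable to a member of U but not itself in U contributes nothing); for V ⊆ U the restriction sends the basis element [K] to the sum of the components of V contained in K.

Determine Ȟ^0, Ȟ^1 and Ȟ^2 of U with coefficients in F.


Ȟ^0 ≅ Z^2,  Ȟ^1 ≅ 0,  Ȟ^2 ≅ 0

nerve of the cover:
  A12={r,t,u,w} A13={t,w} A23={s,t,v,w}
  A123={t,w}
components per intersection:
  A1: {r,t,u,w}
  A2: {p,r,s,t,u,v,w} {q}
  A3: {s,t} {v,w}
  A12: {r,t,u,w}
  A13: {t} {w}
  A23: {s,t} {v,w}
  A123: {t} {w}
C dims 5,5,2; δ0: rk 3, SNF 1^3; δ1: rk 2, SNF 1^2
Ȟ^0 = (5 − 3) − 0 = 2, so Ȟ^0 ≅ Z^2
Ȟ^1 = (5 − 2) − 3 = 0, so Ȟ^1 ≅ 0
Ȟ^2 = (2 − 0) − 2 = 0, so Ȟ^2 ≅ 0


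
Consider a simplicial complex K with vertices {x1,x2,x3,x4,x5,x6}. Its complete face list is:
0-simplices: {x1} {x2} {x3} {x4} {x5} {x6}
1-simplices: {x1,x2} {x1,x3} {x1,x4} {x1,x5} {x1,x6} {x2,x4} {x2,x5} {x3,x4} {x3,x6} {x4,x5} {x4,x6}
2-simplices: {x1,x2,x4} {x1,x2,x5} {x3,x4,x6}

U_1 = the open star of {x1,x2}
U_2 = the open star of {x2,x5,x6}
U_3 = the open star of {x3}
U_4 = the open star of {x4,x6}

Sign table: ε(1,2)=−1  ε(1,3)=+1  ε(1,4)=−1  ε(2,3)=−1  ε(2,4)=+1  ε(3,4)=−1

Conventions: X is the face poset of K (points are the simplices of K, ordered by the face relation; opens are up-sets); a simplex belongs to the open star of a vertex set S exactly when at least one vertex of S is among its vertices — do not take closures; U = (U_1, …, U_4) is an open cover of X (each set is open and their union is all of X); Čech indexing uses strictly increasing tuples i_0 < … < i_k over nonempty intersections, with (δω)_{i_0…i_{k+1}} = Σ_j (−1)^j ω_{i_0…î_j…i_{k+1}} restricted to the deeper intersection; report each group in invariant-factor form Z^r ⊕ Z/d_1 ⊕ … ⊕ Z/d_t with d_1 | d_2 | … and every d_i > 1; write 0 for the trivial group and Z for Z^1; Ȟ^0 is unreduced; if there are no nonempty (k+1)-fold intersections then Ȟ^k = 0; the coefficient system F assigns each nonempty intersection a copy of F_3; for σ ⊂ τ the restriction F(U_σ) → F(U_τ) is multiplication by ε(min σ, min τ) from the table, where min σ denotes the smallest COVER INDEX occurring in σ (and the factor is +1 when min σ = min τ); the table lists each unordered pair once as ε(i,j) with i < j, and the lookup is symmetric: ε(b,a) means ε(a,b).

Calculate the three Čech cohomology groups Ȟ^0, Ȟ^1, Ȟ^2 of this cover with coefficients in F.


Ȟ^0 ≅ Z/3, Ȟ^1 ≅ Z/3, Ȟ^2 ≅ 0

intersection data:
  U1={{x1},{x2},{x1,x2},{x1,x3},{x1,x4},{x1,x5},{x1,x6},{x2,x4},{x2,x5},{x1,x2,x4},{x1,x2,x5}} U2={{x2},{x5},{x6},{x1,x2},{x1,x5},{x1,x6},{x2,x4},{x2,x5},{x3,x6},{x4,x5},{x4,x6},{x1,x2,x4},{x1,x2,x5},{x3,x4,x6}} U3={{x3},{x1,x3},{x3,x4},{x3,x6},{x3,x4,x6}} U4={{x4},{x6},{x1,x4},{x1,x6},{x2,x4},{x3,x4},{x3,x6},{x4,x5},{x4,x6},{x1,x2,x4},{x3,x4,x6}}
  U12={{x2},{x1,x2},{x1,x5},{x1,x6},{x2,x4},{x2,x5},{x1,x2,x4},{x1,x2,x5}} U13={{x1,x3}} U14={{x1,x4},{x1,x6},{x2,x4},{x1,x2,x4}} U23={{x3,x6},{x3,x4,x6}} U24={{x6},{x1,x6},{x2,x4},{x3,x6},{x4,x5},{x4,x6},{x1,x2,x4},{x3,x4,x6}} U34={{x3,x4},{x3,x6},{x3,x4,x6}}
  U124={{x1,x6},{x2,x4},{x1,x2,x4}} U234={{x3,x6},{x3,x4,x6}}
C dims 4,6,2; δ0: rk_F3 3; δ1: rk_F3 2
Ȟ^0 = (4 − 3) − 0 = 1, so Ȟ^0 ≅ Z/3
Ȟ^1 = (6 − 2) − 3 = 1, so Ȟ^1 ≅ Z/3
Ȟ^2 = (2 − 0) − 2 = 0, so Ȟ^2 ≅ 0


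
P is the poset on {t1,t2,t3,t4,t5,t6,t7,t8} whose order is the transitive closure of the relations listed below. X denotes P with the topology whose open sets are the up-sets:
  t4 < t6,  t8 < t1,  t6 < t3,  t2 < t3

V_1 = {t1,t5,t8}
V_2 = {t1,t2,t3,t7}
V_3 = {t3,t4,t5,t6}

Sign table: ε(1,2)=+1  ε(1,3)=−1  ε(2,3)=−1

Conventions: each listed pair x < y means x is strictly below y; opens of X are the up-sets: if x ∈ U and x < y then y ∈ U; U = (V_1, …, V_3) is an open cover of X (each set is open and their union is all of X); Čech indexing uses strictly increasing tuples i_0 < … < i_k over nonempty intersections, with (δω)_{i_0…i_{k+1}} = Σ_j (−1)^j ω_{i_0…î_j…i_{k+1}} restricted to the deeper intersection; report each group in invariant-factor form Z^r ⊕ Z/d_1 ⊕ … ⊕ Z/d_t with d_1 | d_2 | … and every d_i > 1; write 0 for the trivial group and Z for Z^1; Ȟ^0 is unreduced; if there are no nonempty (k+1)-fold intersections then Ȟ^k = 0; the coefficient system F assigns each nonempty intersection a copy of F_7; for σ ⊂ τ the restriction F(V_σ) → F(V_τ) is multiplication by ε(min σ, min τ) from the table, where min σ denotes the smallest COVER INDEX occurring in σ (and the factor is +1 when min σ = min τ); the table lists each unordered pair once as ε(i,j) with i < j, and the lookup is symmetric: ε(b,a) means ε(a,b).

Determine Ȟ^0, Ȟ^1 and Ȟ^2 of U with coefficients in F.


Ȟ^0 = Z/7; Ȟ^1 = Z/7; Ȟ^2 = 0

cover nerve:
  V12={t1} V13={t5} V23={t3}
C dims 3,3; δ0: rk_F7 2
Ȟ^0: (3−2)−0=1 ⇒ Z/7
Ȟ^1: (3−0)−2=1 ⇒ Z/7
Ȟ^2: (0−0)−0=0 ⇒ 0


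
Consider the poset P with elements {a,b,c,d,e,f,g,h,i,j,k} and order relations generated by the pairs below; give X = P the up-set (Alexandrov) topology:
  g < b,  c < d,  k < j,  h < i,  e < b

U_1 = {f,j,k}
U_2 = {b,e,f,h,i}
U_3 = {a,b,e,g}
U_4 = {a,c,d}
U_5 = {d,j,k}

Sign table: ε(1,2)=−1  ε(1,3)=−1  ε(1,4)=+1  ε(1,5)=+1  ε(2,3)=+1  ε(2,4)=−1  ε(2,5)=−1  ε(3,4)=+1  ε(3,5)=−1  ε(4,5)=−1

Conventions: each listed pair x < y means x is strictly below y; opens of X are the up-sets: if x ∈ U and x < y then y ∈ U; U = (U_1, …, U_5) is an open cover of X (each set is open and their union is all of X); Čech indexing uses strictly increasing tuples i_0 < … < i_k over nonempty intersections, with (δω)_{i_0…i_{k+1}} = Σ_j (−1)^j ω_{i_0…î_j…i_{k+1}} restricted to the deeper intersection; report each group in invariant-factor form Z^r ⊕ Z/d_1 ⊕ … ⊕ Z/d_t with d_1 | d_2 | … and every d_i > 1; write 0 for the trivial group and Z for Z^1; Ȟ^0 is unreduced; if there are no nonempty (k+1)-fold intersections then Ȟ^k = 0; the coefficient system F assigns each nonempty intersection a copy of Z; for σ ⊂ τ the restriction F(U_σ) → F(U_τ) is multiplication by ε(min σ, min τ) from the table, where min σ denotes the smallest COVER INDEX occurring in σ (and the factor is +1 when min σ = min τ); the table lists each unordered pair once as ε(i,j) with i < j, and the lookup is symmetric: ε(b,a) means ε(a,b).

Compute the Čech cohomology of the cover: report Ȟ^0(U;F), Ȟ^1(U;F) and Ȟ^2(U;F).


Ȟ^0 = Z; Ȟ^1 = Z; Ȟ^2 = 0

nonempty intersections:
  U12={f} U15={j,k} U23={b,e} U34={a} U45={d}
C dims 5,5; δ0: rk 4, SNF 1^4
Ȟ^0: (5−4)−0=1 ⇒ Z
Ȟ^1: (5−0)−4=1 ⇒ Z
Ȟ^2: (0−0)−0=0 ⇒ 0


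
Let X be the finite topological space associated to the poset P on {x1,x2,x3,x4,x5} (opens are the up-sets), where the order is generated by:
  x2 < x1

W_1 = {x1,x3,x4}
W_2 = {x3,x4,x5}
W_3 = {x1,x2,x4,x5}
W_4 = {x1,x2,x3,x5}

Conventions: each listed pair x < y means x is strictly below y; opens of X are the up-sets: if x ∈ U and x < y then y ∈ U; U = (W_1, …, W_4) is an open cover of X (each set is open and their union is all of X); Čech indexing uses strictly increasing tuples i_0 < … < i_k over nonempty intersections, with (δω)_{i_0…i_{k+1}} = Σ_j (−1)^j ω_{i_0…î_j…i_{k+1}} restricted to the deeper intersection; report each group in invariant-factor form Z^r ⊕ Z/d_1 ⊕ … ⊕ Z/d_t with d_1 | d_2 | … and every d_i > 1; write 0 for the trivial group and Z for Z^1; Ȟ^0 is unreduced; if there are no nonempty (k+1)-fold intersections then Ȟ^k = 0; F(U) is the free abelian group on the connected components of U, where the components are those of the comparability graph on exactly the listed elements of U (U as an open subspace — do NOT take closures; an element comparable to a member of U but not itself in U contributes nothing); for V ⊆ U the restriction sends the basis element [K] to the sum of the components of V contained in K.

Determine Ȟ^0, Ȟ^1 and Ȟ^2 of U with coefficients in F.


Ȟ^0(U;F) ≅ Z^4,  Ȟ^1(U;F) ≅ 0,  Ȟ^2(U;F) ≅ 0

nonempty overlaps:
  W12={x3,x4} W13={x1,x4} W14={x1,x3} W23={x4,x5} W24={x3,x5} W34={x1,x2,x5}
  W123={x4} W124={x3} W134={x1} W234={x5}
components per intersection:
  W1: {x1} {x3} {x4}
  W2: {x3} {x4} {x5}
  W3: {x1,x2} {x4} {x5}
  W4: {x1,x2} {x3} {x5}
  W12: {x3} {x4}
  W13: {x1} {x4}
  W14: {x1} {x3}
  W23: {x4} {x5}
  W24: {x3} {x5}
  W34: {x1,x2} {x5}
  W123: {x4}
  W124: {x3}
  W134: {x1}
  W234: {x5}
C dims 12,12,4; δ0: rk 8, SNF 1^8; δ1: rk 4, SNF 1^4
degree 0: 12−8−0 = 4 → Ȟ^0 ≅ Z^4
degree 1: 12−4−8 = 0 → Ȟ^1 ≅ 0
degree 2: 4−0−4 = 0 → Ȟ^2 ≅ 0


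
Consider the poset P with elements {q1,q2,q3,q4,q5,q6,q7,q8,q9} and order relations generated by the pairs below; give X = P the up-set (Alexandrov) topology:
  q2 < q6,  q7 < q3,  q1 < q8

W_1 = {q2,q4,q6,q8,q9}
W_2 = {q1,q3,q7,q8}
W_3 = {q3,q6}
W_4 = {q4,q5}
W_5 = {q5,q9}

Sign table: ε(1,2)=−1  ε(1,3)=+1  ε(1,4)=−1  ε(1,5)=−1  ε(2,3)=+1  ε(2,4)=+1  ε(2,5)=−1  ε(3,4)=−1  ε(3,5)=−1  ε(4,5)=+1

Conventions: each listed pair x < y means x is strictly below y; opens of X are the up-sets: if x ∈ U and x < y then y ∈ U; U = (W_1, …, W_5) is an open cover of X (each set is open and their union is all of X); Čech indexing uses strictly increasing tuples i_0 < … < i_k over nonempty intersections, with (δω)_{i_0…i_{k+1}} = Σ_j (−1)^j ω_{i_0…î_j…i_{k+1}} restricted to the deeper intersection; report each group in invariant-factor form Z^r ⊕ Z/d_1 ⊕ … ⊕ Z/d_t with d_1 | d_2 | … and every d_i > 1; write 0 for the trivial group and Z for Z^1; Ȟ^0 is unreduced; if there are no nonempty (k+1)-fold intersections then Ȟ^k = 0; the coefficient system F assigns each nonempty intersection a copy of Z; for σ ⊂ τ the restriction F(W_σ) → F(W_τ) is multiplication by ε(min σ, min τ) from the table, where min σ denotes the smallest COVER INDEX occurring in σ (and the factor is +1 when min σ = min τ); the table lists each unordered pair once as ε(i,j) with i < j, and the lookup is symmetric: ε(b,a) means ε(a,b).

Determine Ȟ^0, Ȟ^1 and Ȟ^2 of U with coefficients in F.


cover nerve:
  W12={q8} W13={q6} W14={q4} W15={q9} W23={q3} W45={q5}
C dims 5,6; δ0: rk 5, SNF 1^4·2
Ȟ^0: (5−5)−0=0 ⇒ 0
Ȟ^1: (6−0)−5=1 plus torsion [2] ⇒ Z ⊕ Z/2
Ȟ^2: (0−0)−0=0 ⇒ 0

Ȟ^0 ≅ 0; Ȟ^1 ≅ Z ⊕ Z/2; Ȟ^2 ≅ 0


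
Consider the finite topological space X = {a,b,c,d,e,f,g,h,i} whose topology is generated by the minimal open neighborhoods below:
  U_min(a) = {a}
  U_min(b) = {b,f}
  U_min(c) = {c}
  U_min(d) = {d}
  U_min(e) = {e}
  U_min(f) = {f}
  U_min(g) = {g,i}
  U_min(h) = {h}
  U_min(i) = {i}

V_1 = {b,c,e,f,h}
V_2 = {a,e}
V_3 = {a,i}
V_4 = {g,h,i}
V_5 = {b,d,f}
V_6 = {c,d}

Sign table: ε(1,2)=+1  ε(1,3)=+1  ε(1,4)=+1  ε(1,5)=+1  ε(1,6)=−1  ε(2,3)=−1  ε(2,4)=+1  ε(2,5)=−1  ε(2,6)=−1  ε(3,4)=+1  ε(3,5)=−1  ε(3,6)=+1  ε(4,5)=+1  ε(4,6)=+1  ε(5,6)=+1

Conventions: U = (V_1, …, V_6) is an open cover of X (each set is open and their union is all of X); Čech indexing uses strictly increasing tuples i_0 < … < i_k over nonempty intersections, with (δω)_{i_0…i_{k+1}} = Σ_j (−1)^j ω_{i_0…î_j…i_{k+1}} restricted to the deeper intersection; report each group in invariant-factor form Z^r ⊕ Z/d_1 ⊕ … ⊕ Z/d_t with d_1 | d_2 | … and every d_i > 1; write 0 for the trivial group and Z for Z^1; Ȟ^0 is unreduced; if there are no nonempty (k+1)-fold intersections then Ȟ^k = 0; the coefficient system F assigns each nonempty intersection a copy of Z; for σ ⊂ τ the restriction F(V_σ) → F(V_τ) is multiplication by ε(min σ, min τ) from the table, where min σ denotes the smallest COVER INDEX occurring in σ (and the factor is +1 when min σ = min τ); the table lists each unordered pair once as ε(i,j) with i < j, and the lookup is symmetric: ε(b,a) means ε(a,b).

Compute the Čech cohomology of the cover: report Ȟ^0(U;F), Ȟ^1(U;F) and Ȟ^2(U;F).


nonempty intersections:
  V12={e} V14={h} V15={b,f} V16={c} V23={a} V34={i} V56={d}
C dims 6,7; δ0: rk 6, SNF 1^5·2
Ȟ^0: (6−6)−0=0 ⇒ 0
Ȟ^1: (7−0)−6=1 plus torsion [2] ⇒ Z ⊕ Z/2
Ȟ^2: (0−0)−0=0 ⇒ 0

Ȟ^0 = 0, Ȟ^1 = Z ⊕ Z/2 and Ȟ^2 = 0


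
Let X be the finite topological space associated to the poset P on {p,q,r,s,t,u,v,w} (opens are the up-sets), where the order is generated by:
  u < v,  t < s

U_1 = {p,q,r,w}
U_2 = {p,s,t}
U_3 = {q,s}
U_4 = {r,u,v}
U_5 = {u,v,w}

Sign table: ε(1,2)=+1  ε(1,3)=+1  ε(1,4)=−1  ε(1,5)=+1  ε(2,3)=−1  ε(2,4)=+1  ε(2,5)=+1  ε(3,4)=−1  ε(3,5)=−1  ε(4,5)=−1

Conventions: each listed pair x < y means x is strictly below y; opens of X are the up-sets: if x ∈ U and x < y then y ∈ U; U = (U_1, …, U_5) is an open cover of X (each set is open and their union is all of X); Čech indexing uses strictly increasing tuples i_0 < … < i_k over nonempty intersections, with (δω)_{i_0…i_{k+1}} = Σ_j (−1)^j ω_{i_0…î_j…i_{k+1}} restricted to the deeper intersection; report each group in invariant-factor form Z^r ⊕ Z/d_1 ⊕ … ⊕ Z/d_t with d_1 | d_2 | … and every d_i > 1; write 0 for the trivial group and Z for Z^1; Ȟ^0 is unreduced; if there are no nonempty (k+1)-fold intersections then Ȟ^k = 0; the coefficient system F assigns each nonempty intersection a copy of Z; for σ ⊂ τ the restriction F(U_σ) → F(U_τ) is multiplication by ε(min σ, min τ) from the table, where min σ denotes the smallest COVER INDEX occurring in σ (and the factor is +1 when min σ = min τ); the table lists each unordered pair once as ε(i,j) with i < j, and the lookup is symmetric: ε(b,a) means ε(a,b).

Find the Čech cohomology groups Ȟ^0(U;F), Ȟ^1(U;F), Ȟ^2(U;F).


Ȟ^0(U;F) ≅ 0, Ȟ^1(U;F) ≅ Z ⊕ Z/2, Ȟ^2(U;F) ≅ 0

cover nerve:
  U12={p} U13={q} U14={r} U15={w} U23={s} U45={u,v}
C dims 5,6; δ0: rk 5, SNF 1^4·2
Ȟ^0: (5−5)−0=0 ⇒ 0
Ȟ^1: (6−0)−5=1 plus torsion [2] ⇒ Z ⊕ Z/2
Ȟ^2: (0−0)−0=0 ⇒ 0


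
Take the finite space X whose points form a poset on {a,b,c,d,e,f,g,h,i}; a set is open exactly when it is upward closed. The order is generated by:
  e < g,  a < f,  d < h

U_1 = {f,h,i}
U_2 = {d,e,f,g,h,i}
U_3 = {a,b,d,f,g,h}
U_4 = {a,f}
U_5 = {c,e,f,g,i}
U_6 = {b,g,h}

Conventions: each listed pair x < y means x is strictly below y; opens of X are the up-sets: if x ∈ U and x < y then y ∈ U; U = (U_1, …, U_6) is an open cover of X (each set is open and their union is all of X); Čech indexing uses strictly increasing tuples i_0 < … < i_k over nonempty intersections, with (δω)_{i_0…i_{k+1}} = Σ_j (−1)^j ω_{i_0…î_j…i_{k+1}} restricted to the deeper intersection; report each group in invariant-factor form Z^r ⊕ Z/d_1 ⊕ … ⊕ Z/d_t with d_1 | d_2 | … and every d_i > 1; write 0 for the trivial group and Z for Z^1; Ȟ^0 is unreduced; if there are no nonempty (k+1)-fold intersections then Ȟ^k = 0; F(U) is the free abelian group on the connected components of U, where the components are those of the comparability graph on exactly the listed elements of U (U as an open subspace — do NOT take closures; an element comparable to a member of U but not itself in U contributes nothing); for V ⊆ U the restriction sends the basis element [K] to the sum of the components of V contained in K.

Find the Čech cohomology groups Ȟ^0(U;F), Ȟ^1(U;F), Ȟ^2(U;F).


nonempty overlaps:
  U12={f,h,i} U13={f,h} U14={f} U15={f,i} U16={h} U23={d,f,g,h} U24={f} U25={e,f,g,i} U26={g,h} U34={a,f} U35={f,g} U36={b,g,h} U45={f} U56={g}
  U123={f,h} U124={f} U125={f,i} U126={h} U134={f} U135={f} U136={h} U145={f} U234={f} U235={f,g} U236={g,h} U245={f} U256={g} U345={f} U356={g}
  U1234={f} U1235={f} U1236={h} U1245={f} U1345={f} U2345={f} U2356={g}
  U12345={f}
components per intersection:
  U1: {f} {h} {i}
  U2: {d,h} {e,g} {f} {i}
  U3: {a,f} {b} {d,h} {g}
  U4: {a,f}
  U5: {c} {e,g} {f} {i}
  U6: {b} {g} {h}
  U12: {f} {h} {i}
  U13: {f} {h}
  U14: {f}
  U15: {f} {i}
  U16: {h}
  U23: {d,h} {f} {g}
  U24: {f}
  U25: {e,g} {f} {i}
  U26: {g} {h}
  U34: {a,f}
  U35: {f} {g}
  U36: {b} {g} {h}
  U45: {f}
  U56: {g}
  U123: {f} {h}
  U124: {f}
  U125: {f} {i}
  U126: {h}
  U134: {f}
  U135: {f}
  U136: {h}
  U145: {f}
  U234: {f}
  U235: {f} {g}
  U236: {g} {h}
  U245: {f}
  U256: {g}
  U345: {f}
  U356: {g}
  U1234: {f}
  U1235: {f}
  U1236: {h}
  U1245: {f}
  U1345: {f}
  U2345: {f}
  U2356: {g}
  U12345: {f}
C dims 19,26,19,7; δ0: rk 13, SNF 1^13; δ1: rk 13, SNF 1^13; δ2: rk 6, SNF 1^6
degree 0: 19−13−0 = 6 → Ȟ^0 ≅ Z^6
degree 1: 26−13−13 = 0 → Ȟ^1 ≅ 0
degree 2: 19−6−13 = 0 → Ȟ^2 ≅ 0

Ȟ^0 = Z^6,  Ȟ^1 = 0,  Ȟ^2 = 0


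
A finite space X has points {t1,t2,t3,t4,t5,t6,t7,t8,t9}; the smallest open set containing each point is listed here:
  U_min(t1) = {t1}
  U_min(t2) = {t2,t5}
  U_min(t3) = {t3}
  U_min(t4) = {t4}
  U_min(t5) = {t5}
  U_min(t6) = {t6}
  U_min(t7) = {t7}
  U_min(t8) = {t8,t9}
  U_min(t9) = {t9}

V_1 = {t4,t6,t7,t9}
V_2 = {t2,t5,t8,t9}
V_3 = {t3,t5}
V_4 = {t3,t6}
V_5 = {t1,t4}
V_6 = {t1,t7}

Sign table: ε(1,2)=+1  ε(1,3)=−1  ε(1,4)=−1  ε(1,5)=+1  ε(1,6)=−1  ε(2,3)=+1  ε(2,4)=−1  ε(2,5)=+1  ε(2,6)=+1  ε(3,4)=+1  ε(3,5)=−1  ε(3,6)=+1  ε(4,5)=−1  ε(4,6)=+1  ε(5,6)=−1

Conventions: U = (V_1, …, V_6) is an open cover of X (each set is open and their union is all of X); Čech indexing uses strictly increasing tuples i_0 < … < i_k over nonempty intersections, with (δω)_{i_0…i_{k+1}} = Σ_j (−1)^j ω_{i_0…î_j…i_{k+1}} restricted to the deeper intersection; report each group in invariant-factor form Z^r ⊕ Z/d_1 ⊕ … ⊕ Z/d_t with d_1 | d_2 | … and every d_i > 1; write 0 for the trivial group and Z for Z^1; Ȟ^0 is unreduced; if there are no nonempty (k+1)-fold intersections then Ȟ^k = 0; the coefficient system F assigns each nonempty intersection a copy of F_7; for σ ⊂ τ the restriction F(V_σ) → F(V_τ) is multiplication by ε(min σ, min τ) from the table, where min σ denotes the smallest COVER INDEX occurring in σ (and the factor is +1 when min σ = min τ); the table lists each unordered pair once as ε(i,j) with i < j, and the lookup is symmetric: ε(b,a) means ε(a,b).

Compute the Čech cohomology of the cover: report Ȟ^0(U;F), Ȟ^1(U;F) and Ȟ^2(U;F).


Ȟ^0 = 0; Ȟ^1 = Z/7; Ȟ^2 = 0

nonempty overlaps:
  V12={t9} V14={t6} V15={t4} V16={t7} V23={t5} V34={t3} V56={t1}
C dims 6,7; δ0: rk_F7 6
degree 0: 6−6−0 = 0 → Ȟ^0 ≅ 0
degree 1: 7−0−6 = 1 → Ȟ^1 ≅ Z/7
degree 2: 0−0−0 = 0 → Ȟ^2 ≅ 0
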